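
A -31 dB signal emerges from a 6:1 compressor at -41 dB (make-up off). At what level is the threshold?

-43 dB

Input is 12 dB above T (since output overshoot × R = input overshoot: (-41 − T)·6 = -31 − T gives T = -43 dB).
Check: -43 + (-31 − (-43))/6 = -43 + 2 = -41 dB. ✓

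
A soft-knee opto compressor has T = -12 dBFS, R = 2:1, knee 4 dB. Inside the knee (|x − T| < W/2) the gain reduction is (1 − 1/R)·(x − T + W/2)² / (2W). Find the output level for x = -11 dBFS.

-11.5625 dBFS

x − T + W/2 = -11 − (-12) + 2 = 3.
GR = (1 − 1/2) × 3² / 8 = 0.5 × 9 / 8 = 0.5625 dB.
Output = -11 − 0.5625 = -11.5625 dBFS.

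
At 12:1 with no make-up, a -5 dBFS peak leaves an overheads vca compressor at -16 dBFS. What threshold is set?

-17 dBFS

Let T be the threshold. Output overshoot = (input overshoot)/R, so -16 − T = (-5 − T)/12.
12·(-16 − T) = -5 − T → 11·T = -192 − (-5) = -187.
T = -187/11 = -17 dBFS.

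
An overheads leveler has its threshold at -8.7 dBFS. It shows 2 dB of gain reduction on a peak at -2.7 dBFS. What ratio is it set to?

1.5:1

Input overshoot = -2.7 − (-8.7) = 6 dB.
Output overshoot = 6 − 2 = 4 dB.
Ratio = input overshoot / output overshoot = 6 / 4 = 1.5.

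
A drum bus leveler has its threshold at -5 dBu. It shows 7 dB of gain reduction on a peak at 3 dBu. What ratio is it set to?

Input overshoot = 3 − (-5) = 8 dB.
Output overshoot = 8 − 7 = 1 dB.
Ratio = input overshoot / output overshoot = 8 / 1 = 8.

8:1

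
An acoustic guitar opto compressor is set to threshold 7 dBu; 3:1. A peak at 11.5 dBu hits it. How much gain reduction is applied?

The signal is 4.5 dB above threshold.
At 3:1, output sits 4.5/3 = 1.5 dB above threshold.
GR = overshoot in − overshoot out = 4.5 − 1.5 = 3 dB.

3 dB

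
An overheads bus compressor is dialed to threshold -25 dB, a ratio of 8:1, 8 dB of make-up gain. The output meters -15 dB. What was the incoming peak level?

Before make-up, the level was -15 − 8 = -23 dB.
Post-compression overshoot = -23 − (-25) = 2 dB.
Input overshoot = R × output overshoot = 16 dB → input = -25 + 16 = -9 dB.

-9 dB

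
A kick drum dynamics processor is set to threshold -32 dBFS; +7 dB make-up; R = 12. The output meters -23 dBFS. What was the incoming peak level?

Remove make-up: -23 − 7 = -30 dBFS.
Post-compression overshoot = -30 − (-32) = 2 dB.
Undo the ratio: input overshoot = 2 × 12 = 24 dB, giving input = -8 dBFS.

-8 dBFS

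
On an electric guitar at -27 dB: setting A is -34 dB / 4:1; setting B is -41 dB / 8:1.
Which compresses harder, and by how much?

A: 7 dB over, compressed to 1.75 dB over, so 5.25 dB of GR.
B: 14 dB over, compressed to 1.75 dB over, so 12.25 dB of GR.
B reduces 7 dB more.

B, by 7 dB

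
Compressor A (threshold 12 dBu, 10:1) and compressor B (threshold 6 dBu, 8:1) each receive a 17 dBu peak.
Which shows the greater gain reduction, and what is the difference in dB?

A: overshoot 5 dB → output overshoot 0.5 dB → GR 4.5 dB.
B: overshoot 11 dB → output overshoot 1.375 dB → GR 9.625 dB.
Difference: 5.125 dB in favour of B.

B, by 5.125 dB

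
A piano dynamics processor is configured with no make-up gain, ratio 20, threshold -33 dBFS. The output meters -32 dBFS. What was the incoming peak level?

-13 dBFS

Post-compression overshoot = -32 − (-33) = 1 dB.
Input overshoot = R × output overshoot = 20 dB → input = -33 + 20 = -13 dBFS.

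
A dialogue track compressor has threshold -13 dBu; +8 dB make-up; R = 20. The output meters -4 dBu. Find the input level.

7 dBu

Stripping the +8 dB make-up gives -12 dBu at the gain stage.
The compressed level sits -12 − (-13) = 1 dB over threshold.
Before 20:1 compression the overshoot was 1 × 20 = 20 dB, so input = -13 + 20 = 7 dBu.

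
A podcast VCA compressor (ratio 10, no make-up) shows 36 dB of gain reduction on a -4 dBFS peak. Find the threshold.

-44 dBFS

Let T be the threshold. Output overshoot = (input overshoot)/R, so -40 − T = (-4 − T)/10.
10·(-40 − T) = -4 − T → 9·T = -400 − (-4) = -396.
T = -396/9 = -44 dBFS.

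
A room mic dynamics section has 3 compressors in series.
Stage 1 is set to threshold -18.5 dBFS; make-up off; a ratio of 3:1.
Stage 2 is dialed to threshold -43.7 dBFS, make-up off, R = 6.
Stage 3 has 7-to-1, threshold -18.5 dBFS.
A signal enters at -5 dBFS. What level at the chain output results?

-38.75 dBFS

Stage 1: overshoot 13.5 dB → 13.5/3 = 4.5 dB → -14 dBFS.
Stage 2: 29.7 dB above -43.7 dBFS, reduced 6:1 to 4.95 dB above → -38.75 dBFS.
Stage 3: -38.75 dBFS ≤ -18.5 dBFS, so stage 3 doesn't engage; output -38.75 dBFS.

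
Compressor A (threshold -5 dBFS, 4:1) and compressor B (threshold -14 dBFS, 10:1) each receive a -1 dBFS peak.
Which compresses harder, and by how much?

B, by 8.7 dB

A: overshoot 4 dB → output overshoot 1 dB → GR 3 dB.
B: overshoot 13 dB → output overshoot 1.3 dB → GR 11.7 dB.
B reduces 8.7 dB more.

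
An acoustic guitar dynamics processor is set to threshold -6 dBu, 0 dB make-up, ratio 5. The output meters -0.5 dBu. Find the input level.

21.5 dBu

That's 5.5 dB above the -6 dBu threshold.
Before 5:1 compression the overshoot was 5.5 × 5 = 27.5 dB, so input = -6 + 27.5 = 21.5 dBu.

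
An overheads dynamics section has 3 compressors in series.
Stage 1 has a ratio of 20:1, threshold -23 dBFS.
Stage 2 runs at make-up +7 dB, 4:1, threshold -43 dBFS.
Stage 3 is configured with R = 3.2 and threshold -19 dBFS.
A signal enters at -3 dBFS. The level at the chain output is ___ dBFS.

-30.75 dBFS

Stage 1: overshoot 20 dB → 20/20 = 1 dB → -22 dBFS.
Stage 2: 21 dB above -43 dBFS, reduced 4:1 to 5.25 dB above → -37.75 dBFS; +7 dB make-up → -30.75 dBFS.
Stage 3: below threshold (-30.75 ≤ -19); passes unchanged; output -30.75 dBFS.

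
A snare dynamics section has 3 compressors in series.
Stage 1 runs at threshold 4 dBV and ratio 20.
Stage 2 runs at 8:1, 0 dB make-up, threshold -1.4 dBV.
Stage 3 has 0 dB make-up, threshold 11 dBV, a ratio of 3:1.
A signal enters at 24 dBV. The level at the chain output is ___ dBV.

Stage 1: 24 dBV is 20 dB over 4 dBV; at 20:1 that becomes 1 dB over, giving 5 dBV.
Stage 2: overshoot 6.4 dB → 6.4/8 = 0.8 dB → -0.6 dBV.
Stage 3: -0.6 dBV ≤ 11 dBV, so stage 3 doesn't engage; output -0.6 dBV.

-0.6 dBV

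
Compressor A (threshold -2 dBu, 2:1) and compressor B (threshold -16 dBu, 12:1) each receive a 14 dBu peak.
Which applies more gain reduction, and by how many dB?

A: overshoot 16 dB → output overshoot 8 dB → GR 8 dB.
B: overshoot 30 dB → output overshoot 2.5 dB → GR 27.5 dB.
B reduces 19.5 dB more.

B, by 19.5 dB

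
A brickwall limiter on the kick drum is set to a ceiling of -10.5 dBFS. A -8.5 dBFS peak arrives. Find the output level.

-10.5 dBFS

A brickwall limiter is an ∞:1 compressor: any input above the ceiling is clamped to -10.5 dBFS.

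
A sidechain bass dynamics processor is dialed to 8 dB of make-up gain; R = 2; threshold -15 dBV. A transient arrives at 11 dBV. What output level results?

6 dBV

The input is 26 dB above the -15 dBV threshold.
2:1 compression reduces that to 26/2 = 13 dB over.
Output = -15 + 13 = -2 dBV; make-up adds 8 dB, giving 6 dBV.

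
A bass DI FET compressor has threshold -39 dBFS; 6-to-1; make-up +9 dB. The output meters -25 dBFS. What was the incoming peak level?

Stripping the +9 dB make-up gives -34 dBFS at the gain stage.
The compressed level sits -34 − (-39) = 5 dB over threshold.
Undo the ratio: input overshoot = 5 × 6 = 30 dB, giving input = -9 dBFS.

-9 dBFS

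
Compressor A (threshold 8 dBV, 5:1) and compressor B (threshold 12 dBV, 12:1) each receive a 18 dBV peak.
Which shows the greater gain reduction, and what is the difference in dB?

A: 10 dB over, compressed to 2 dB over, so 8 dB of GR.
B: 6 dB over, compressed to 0.5 dB over, so 5.5 dB of GR.
A applies 2.5 dB more gain reduction.

A, by 2.5 dB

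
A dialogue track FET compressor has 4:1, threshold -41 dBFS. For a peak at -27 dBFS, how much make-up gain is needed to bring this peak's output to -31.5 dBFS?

6 dB

The peak compresses to -41 + 14/4 = -37.5 dBFS.
To reach -31.5 dBFS requires -31.5 − (-37.5) = 6 dB of make-up.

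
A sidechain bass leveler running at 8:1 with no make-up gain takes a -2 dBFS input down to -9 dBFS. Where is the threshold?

-10 dBFS

Input is 8 dB above T (since output overshoot × R = input overshoot: (-9 − T)·8 = -2 − T gives T = -10 dBFS).
Check: -10 + (-2 − (-10))/8 = -10 + 1 = -9 dBFS. ✓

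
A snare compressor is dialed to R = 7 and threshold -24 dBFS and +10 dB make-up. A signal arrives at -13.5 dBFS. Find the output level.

-12.5 dBFS

Overshoot: -13.5 − (-24) = 10.5 dB.
At 7:1 the overshoot is divided by 7, leaving 1.5 dB above threshold.
So the level is -24 + 1.5 = -22.5 dBFS; make-up adds 10 dB, giving -12.5 dBFS.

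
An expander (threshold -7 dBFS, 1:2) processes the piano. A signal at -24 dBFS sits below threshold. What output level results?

Below threshold, a 1:2 expander applies gain = (2−1)×(T − x) of attenuation.
(2−1) × 17 = 17 dB, so output = -24 − 17 = -41 dBFS.

-41 dBFS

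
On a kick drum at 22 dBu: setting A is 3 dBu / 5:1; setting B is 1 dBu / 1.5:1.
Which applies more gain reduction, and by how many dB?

A: overshoot 19 dB → output overshoot 3.8 dB → GR 15.2 dB.
B: overshoot 21 dB → output overshoot 14 dB → GR 7 dB.
A applies 8.2 dB more gain reduction.

A, by 8.2 dB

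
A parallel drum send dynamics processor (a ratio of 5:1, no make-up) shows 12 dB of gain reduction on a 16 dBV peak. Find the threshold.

Gain reduction = 16 − 4 = 12 dB; output overshoot = GR / (R − 1) = 12 / 4 = 3 dB.
Threshold = output − output overshoot = 4 − 3 = 1 dBV.

1 dBV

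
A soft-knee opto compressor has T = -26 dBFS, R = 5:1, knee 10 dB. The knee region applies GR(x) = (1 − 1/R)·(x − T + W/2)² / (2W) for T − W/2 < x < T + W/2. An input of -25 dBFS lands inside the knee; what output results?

x − T + W/2 = -25 − (-26) + 5 = 6.
GR = (1 − 1/5) × 6² / 20 = 0.8 × 36 / 20 = 1.44 dB.
Output = -25 − 1.44 = -26.44 dBFS.

-26.44 dBFS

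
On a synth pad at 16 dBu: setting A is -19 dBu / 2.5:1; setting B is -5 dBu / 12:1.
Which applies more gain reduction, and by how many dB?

A, by 1.75 dB

A: GR = 35 − 35/2.5 = 21 dB.
B: GR = 21 − 21/12 = 19.25 dB.
Difference: 1.75 dB in favour of A.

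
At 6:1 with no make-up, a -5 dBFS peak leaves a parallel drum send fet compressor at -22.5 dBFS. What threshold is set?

Let T be the threshold. Output overshoot = (input overshoot)/R, so -22.5 − T = (-5 − T)/6.
6·(-22.5 − T) = -5 − T → 5·T = -135 − (-5) = -130.
T = -130/5 = -26 dBFS.

-26 dBFS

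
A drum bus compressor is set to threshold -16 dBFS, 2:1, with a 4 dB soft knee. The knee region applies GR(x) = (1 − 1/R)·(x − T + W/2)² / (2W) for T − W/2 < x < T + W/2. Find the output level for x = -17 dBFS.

-17.0625 dBFS

x − T + W/2 = -17 − (-16) + 2 = 1.
GR = (1 − 1/2) × 1² / 8 = 0.5 × 1 / 8 = 0.0625 dB.
Output = -17 − 0.0625 = -17.0625 dBFS.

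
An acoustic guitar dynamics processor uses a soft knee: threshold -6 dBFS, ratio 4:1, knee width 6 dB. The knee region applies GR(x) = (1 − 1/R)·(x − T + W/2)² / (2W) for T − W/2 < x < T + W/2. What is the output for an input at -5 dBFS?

-6 dBFS

x − T + W/2 = -5 − (-6) + 3 = 4.
GR = (1 − 1/4) × 4² / 12 = 0.75 × 16 / 12 = 1 dB.
Output = -5 − 1 = -6 dBFS.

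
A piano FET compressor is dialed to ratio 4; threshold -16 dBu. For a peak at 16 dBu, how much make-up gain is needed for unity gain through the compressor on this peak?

The peak compresses to -16 + 32/4 = -8 dBu.
To reach 16 dBu requires 16 − (-8) = 24 dB of make-up.

24 dB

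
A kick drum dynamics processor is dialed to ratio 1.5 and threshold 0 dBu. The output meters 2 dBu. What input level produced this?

3 dBu

Post-compression overshoot = 2 − 0 = 2 dB.
Before 1.5:1 compression the overshoot was 2 × 1.5 = 3 dB, so input = 0 + 3 = 3 dBu.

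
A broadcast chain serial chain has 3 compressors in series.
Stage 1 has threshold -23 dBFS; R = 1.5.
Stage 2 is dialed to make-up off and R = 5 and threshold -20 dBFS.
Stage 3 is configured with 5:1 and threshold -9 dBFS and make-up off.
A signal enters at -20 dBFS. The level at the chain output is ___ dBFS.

Stage 1: 3 dB above -23 dBFS, reduced 1.5:1 to 2 dB above → -21 dBFS.
Stage 2: -21 dBFS is at or below the -20 dBFS threshold — no compression; output -21 dBFS.
Stage 3: -21 dBFS is at or below the -9 dBFS threshold — no compression; output -21 dBFS.

-21 dBFS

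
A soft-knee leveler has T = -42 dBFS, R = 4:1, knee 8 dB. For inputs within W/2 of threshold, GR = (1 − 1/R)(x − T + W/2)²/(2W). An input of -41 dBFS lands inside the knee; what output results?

x − T + W/2 = -41 − (-42) + 4 = 5.
GR = (1 − 1/4) × 5² / 16 = 0.75 × 25 / 16 = 1.171875 dB.
Output = -41 − 1.171875 = -42.171875 dBFS.

-42.171875 dBFS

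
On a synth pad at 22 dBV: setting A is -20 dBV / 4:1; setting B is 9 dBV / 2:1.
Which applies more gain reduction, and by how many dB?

A, by 25 dB

A: overshoot 42 dB → output overshoot 10.5 dB → GR 31.5 dB.
B: overshoot 13 dB → output overshoot 6.5 dB → GR 6.5 dB.
Difference: 25 dB in favour of A.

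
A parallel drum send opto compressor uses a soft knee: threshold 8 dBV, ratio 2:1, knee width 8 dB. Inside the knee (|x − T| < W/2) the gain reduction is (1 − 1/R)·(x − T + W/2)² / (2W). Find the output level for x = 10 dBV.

x − T + W/2 = 10 − 8 + 4 = 6.
GR = (1 − 1/2) × 6² / 16 = 0.5 × 36 / 16 = 1.125 dB.
Output = 10 − 1.125 = 8.875 dBV.

8.875 dBV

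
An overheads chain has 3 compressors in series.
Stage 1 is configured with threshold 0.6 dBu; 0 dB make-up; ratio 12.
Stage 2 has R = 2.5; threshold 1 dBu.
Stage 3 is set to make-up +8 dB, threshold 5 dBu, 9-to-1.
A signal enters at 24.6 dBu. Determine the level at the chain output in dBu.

Stage 1: 24.6 dBu is 24 dB over 0.6 dBu; at 12:1 that becomes 2 dB over, giving 2.6 dBu.
Stage 2: 2.6 dBu is 1.6 dB over 1 dBu; at 2.5:1 that becomes 0.64 dB over, giving 1.64 dBu.
Stage 3: 1.64 dBu ≤ 5 dBu, so stage 3 doesn't engage; make-up brings it to 9.64 dBu.

9.64 dBu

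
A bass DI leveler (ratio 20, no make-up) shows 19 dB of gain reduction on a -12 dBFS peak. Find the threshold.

Input is 20 dB above T (since output overshoot × R = input overshoot: (-31 − T)·20 = -12 − T gives T = -32 dBFS).
Check: -32 + (-12 − (-32))/20 = -32 + 1 = -31 dBFS. ✓

-32 dBFS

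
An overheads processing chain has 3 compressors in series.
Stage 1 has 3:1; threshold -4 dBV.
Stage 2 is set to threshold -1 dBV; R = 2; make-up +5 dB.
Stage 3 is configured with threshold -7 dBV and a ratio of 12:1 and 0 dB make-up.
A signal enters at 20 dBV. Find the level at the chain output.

Stage 1: 20 dBV is 24 dB over -4 dBV; at 3:1 that becomes 8 dB over, giving 4 dBV.
Stage 2: overshoot 5 dB → 5/2 = 2.5 dB → 1.5 dBV; +5 dB make-up → 6.5 dBV.
Stage 3: 6.5 dBV is 13.5 dB over -7 dBV; at 12:1 that becomes 1.125 dB over, giving -5.875 dBV.

-5.875 dBV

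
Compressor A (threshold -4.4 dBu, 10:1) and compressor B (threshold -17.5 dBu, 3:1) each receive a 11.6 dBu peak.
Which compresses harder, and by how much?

A: 16 dB over, compressed to 1.6 dB over, so 14.4 dB of GR.
B: 29.1 dB over, compressed to 9.7 dB over, so 19.4 dB of GR.
B applies 5 dB more gain reduction.

B, by 5 dB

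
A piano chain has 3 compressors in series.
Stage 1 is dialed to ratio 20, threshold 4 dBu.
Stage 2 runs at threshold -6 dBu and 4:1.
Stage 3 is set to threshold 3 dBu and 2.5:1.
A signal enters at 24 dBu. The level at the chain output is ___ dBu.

Stage 1: overshoot 20 dB → 20/20 = 1 dB → 5 dBu.
Stage 2: 5 dBu is 11 dB over -6 dBu; at 4:1 that becomes 2.75 dB over, giving -3.25 dBu.
Stage 3: -3.25 dBu ≤ 3 dBu, so stage 3 doesn't engage; output -3.25 dBu.

-3.25 dBu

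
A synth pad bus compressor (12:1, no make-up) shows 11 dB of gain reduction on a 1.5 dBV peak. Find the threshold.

-10.5 dBV

Input is 12 dB above T (since output overshoot × R = input overshoot: (-9.5 − T)·12 = 1.5 − T gives T = -10.5 dBV).
Check: -10.5 + (1.5 − (-10.5))/12 = -10.5 + 1 = -9.5 dBV. ✓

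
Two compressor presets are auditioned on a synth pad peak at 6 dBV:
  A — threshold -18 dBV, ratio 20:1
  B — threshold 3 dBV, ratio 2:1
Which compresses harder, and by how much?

A: overshoot 24 dB → output overshoot 1.2 dB → GR 22.8 dB.
B: overshoot 3 dB → output overshoot 1.5 dB → GR 1.5 dB.
A applies 21.3 dB more gain reduction.

A, by 21.3 dB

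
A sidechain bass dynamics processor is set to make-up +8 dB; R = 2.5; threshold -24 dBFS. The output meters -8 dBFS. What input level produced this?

-4 dBFS

Before make-up, the level was -8 − 8 = -16 dBFS.
That's 8 dB above the -24 dBFS threshold.
Undo the ratio: input overshoot = 8 × 2.5 = 20 dB, giving input = -4 dBFS.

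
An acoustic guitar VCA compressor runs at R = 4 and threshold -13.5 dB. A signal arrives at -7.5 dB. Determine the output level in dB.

-7.5 dB sits 6 dB over threshold.
At 4:1 the overshoot is divided by 4, leaving 1.5 dB above threshold.
So the level is -13.5 + 1.5 = -12 dB.

-12 dB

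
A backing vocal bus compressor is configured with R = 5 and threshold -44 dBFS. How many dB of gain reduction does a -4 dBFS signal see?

Overshoot = -4 − (-44) = 40 dB.
A 5:1 ratio leaves 8 dB of that excess.
GR = overshoot in − overshoot out = 40 − 8 = 32 dB.

32 dB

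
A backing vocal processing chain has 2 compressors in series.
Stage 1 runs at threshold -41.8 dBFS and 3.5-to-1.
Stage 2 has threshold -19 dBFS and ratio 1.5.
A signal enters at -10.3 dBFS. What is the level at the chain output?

Stage 1: -10.3 dBFS is 31.5 dB over -41.8 dBFS; at 3.5:1 that becomes 9 dB over, giving -32.8 dBFS.
Stage 2: -32.8 dBFS is at or below the -19 dBFS threshold — no compression; output -32.8 dBFS.

-32.8 dBFS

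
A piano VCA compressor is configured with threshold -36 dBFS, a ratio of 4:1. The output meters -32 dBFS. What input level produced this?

-20 dBFS

That's 4 dB above the -36 dBFS threshold.
Before 4:1 compression the overshoot was 4 × 4 = 16 dB, so input = -36 + 16 = -20 dBFS.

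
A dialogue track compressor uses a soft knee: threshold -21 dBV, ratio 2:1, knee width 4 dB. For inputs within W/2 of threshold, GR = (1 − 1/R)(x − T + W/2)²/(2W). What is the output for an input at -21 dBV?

-21.25 dBV

x − T + W/2 = -21 − (-21) + 2 = 2.
GR = (1 − 1/2) × 2² / 8 = 0.5 × 4 / 8 = 0.25 dB.
Output = -21 − 0.25 = -21.25 dBV.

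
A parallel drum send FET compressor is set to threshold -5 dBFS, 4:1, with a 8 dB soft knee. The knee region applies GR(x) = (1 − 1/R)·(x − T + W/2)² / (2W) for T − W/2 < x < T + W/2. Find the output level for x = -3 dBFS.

x − T + W/2 = -3 − (-5) + 4 = 6.
GR = (1 − 1/4) × 6² / 16 = 0.75 × 36 / 16 = 1.6875 dB.
Output = -3 − 1.6875 = -4.6875 dBFS.

-4.6875 dBFS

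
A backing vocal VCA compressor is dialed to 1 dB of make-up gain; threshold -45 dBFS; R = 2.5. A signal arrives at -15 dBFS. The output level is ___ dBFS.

-32 dBFS

Overshoot: -15 − (-45) = 30 dB.
2.5:1 compression reduces that to 30/2.5 = 12 dB over.
That puts the output at -33 dBFS; make-up adds 1 dB, giving -32 dBFS.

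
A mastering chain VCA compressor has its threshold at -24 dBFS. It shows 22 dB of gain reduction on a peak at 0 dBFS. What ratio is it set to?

12:1

Input overshoot = 0 − (-24) = 24 dB.
Output overshoot = 24 − 22 = 2 dB.
Ratio = input overshoot / output overshoot = 24 / 2 = 12.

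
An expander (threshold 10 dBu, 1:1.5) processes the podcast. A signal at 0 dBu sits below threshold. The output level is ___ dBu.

The input is 10 dB below the 10 dBu threshold.
A 1:1.5 expander multiplies undershoot by 1.5: 10 × 1.5 = 15 dB below threshold.
Output = 10 − 15 = -5 dBu.

-5 dBu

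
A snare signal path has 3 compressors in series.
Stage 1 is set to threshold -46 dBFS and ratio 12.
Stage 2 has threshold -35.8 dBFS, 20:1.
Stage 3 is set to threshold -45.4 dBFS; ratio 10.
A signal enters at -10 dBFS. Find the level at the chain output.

-45.16 dBFS

Stage 1: -10 dBFS is 36 dB over -46 dBFS; at 12:1 that becomes 3 dB over, giving -43 dBFS.
Stage 2: below threshold (-43 ≤ -35.8); passes unchanged; output -43 dBFS.
Stage 3: overshoot 2.4 dB → 2.4/10 = 0.24 dB → -45.16 dBFS.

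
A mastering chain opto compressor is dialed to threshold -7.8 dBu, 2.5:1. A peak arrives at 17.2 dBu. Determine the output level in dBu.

The input is 25 dB above the -7.8 dBu threshold.
The 25 dB excess becomes 10 dB after 2.5:1 reduction.
So the level is -7.8 + 10 = 2.2 dBu.

2.2 dBu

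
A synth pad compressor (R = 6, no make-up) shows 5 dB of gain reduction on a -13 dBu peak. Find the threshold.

Let T be the threshold. Output overshoot = (input overshoot)/R, so -18 − T = (-13 − T)/6.
6·(-18 − T) = -13 − T → 5·T = -108 − (-13) = -95.
T = -95/5 = -19 dBu.

-19 dBu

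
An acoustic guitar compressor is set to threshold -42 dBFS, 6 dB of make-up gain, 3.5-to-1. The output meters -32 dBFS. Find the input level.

-28 dBFS

Before make-up, the level was -32 − 6 = -38 dBFS.
The compressed level sits -38 − (-42) = 4 dB over threshold.
Undo the ratio: input overshoot = 4 × 3.5 = 14 dB, giving input = -28 dBFS.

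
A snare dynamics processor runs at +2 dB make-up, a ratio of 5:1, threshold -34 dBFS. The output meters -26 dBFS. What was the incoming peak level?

-4 dBFS

Before make-up, the level was -26 − 2 = -28 dBFS.
Post-compression overshoot = -28 − (-34) = 6 dB.
Undo the ratio: input overshoot = 6 × 5 = 30 dB, giving input = -4 dBFS.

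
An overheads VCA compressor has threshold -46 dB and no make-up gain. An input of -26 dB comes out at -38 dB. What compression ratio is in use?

Input overshoot = -26 − (-46) = 20 dB; output overshoot = -38 − (-46) = 8 dB.
Ratio = 20 / 8 = 2.5.

2.5:1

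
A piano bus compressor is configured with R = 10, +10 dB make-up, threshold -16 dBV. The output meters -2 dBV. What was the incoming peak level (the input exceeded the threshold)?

24 dBV

Stripping the +10 dB make-up gives -12 dBV at the gain stage.
Post-compression overshoot = -12 − (-16) = 4 dB.
Input overshoot = R × output overshoot = 40 dB → input = -16 + 40 = 24 dBV.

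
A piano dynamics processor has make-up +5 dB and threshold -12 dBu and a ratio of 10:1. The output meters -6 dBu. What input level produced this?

Before make-up, the level was -6 − 5 = -11 dBu.
Post-compression overshoot = -11 − (-12) = 1 dB.
Undo the ratio: input overshoot = 1 × 10 = 10 dB, giving input = -2 dBu.

-2 dBu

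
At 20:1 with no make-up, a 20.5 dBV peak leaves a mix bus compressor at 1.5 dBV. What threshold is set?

0.5 dBV

Input is 20 dB above T (since output overshoot × R = input overshoot: (1.5 − T)·20 = 20.5 − T gives T = 0.5 dBV).
Check: 0.5 + (20.5 − 0.5)/20 = 0.5 + 1 = 1.5 dBV. ✓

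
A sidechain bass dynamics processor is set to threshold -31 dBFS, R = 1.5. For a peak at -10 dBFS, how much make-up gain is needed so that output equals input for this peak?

7 dB

The peak compresses to -31 + 21/1.5 = -17 dBFS.
To reach -10 dBFS requires -10 − (-17) = 7 dB of make-up.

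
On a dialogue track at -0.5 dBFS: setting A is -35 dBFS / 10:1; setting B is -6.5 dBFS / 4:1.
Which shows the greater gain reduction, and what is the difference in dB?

A, by 26.55 dB

A: 34.5 dB over, compressed to 3.45 dB over, so 31.05 dB of GR.
B: 6 dB over, compressed to 1.5 dB over, so 4.5 dB of GR.
Difference: 26.55 dB in favour of A.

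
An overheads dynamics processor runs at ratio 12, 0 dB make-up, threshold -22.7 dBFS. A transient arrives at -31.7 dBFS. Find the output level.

-31.7 dBFS

-31.7 dBFS is 9 dB below the -22.7 dBFS threshold, so no gain reduction is applied.
Output = input = -31.7 dBFS.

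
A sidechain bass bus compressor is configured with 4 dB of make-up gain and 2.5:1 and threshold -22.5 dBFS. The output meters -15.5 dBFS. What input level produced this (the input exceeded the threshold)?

-15 dBFS

Remove make-up: -15.5 − 4 = -19.5 dBFS.
The compressed level sits -19.5 − (-22.5) = 3 dB over threshold.
Undo the ratio: input overshoot = 3 × 2.5 = 7.5 dB, giving input = -15 dBFS.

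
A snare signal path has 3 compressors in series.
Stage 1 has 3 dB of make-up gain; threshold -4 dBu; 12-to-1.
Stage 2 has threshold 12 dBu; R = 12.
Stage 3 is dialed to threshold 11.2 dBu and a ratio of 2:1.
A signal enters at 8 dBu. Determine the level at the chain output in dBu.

0 dBu

Stage 1: 12 dB above -4 dBu, reduced 12:1 to 1 dB above → -3 dBu; +3 dB make-up → 0 dBu.
Stage 2: below threshold (0 ≤ 12); passes unchanged; output 0 dBu.
Stage 3: 0 dBu is at or below the 11.2 dBu threshold — no compression; output 0 dBu.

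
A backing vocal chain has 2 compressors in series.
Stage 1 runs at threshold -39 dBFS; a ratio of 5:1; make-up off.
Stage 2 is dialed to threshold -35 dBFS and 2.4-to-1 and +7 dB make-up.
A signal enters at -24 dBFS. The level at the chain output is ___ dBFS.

Stage 1: overshoot 15 dB → 15/5 = 3 dB → -36 dBFS.
Stage 2: -36 dBFS ≤ -35 dBFS, so stage 2 doesn't engage; make-up brings it to -29 dBFS.

-29 dBFS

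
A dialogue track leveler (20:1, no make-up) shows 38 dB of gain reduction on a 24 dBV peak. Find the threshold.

Gain reduction = 24 − (-14) = 38 dB; output overshoot = GR / (R − 1) = 38 / 19 = 2 dB.
Threshold = output − output overshoot = -14 − 2 = -16 dBV.

-16 dBV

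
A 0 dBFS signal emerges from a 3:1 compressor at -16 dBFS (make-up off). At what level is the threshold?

Gain reduction = 0 − (-16) = 16 dB; output overshoot = GR / (R − 1) = 16 / 2 = 8 dB.
Threshold = output − output overshoot = -16 − 8 = -24 dBFS.

-24 dBFS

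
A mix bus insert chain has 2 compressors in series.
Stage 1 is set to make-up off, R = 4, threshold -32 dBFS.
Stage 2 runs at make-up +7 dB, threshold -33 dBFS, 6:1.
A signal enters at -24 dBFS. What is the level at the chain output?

Stage 1: -24 dBFS is 8 dB over -32 dBFS; at 4:1 that becomes 2 dB over, giving -30 dBFS.
Stage 2: -30 dBFS is 3 dB over -33 dBFS; at 6:1 that becomes 0.5 dB over, giving -32.5 dBFS; +7 dB make-up → -25.5 dBFS.

-25.5 dBFS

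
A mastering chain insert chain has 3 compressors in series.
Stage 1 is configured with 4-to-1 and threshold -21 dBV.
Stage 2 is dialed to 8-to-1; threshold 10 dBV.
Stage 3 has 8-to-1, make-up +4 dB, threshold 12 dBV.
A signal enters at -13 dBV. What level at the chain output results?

-15 dBV

Stage 1: -13 dBV is 8 dB over -21 dBV; at 4:1 that becomes 2 dB over, giving -19 dBV.
Stage 2: -19 dBV ≤ 10 dBV, so stage 2 doesn't engage; output -19 dBV.
Stage 3: below threshold (-19 ≤ 12); passes unchanged; make-up brings it to -15 dBV.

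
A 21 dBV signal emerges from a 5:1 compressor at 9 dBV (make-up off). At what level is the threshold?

Gain reduction = 21 − 9 = 12 dB; output overshoot = GR / (R − 1) = 12 / 4 = 3 dB.
Threshold = output − output overshoot = 9 − 3 = 6 dBV.

6 dBV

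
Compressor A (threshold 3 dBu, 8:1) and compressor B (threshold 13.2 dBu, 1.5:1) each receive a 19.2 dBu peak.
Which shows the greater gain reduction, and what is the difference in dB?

A, by 12.175 dB

A: GR = 16.2 − 16.2/8 = 14.175 dB.
B: GR = 6 − 6/1.5 = 2 dB.
A reduces 12.175 dB more.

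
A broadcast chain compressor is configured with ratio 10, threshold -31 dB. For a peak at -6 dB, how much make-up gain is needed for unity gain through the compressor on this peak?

22.5 dB

The peak compresses to -31 + 25/10 = -28.5 dB.
To reach -6 dB requires -6 − (-28.5) = 22.5 dB of make-up.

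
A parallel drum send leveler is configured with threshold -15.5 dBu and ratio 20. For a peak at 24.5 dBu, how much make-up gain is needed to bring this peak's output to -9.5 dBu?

4 dB

Overshoot 40 dB → 40/20 = 2 dB after compression, so the compressed level is -15.5 + 2 = -13.5 dBu.
Make-up = target − compressed = -9.5 − (-13.5) = 4 dB.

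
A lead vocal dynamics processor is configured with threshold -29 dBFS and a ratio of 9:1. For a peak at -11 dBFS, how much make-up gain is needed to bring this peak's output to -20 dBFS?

Without make-up, output = threshold + overshoot/9 = -29 + 2 = -27 dBFS.
Gap to target: 7 dB.

7 dB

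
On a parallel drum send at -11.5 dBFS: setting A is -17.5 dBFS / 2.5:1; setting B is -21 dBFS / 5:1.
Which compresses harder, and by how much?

B, by 4 dB

A: overshoot 6 dB → output overshoot 2.4 dB → GR 3.6 dB.
B: overshoot 9.5 dB → output overshoot 1.9 dB → GR 7.6 dB.
B applies 4 dB more gain reduction.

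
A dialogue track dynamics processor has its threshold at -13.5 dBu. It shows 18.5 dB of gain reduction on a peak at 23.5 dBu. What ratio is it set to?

2:1

Input overshoot = 23.5 − (-13.5) = 37 dB.
Output overshoot = 37 − 18.5 = 18.5 dB.
Ratio = input overshoot / output overshoot = 37 / 18.5 = 2.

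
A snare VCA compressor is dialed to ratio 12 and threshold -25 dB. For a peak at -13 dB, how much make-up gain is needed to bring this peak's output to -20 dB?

Overshoot 12 dB → 12/12 = 1 dB after compression, so the compressed level is -25 + 1 = -24 dB.
Make-up = target − compressed = -20 − (-24) = 4 dB.

4 dB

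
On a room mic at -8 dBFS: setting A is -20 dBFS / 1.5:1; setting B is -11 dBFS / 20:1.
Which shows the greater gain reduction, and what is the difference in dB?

A: 12 dB over, compressed to 8 dB over, so 4 dB of GR.
B: 3 dB over, compressed to 0.15 dB over, so 2.85 dB of GR.
A applies 1.15 dB more gain reduction.

A, by 1.15 dB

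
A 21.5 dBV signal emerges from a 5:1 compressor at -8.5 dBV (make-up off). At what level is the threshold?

-16 dBV

Gain reduction = 21.5 − (-8.5) = 30 dB; output overshoot = GR / (R − 1) = 30 / 4 = 7.5 dB.
Threshold = output − output overshoot = -8.5 − 7.5 = -16 dBV.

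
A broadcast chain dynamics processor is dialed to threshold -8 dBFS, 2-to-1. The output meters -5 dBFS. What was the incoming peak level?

The compressed level sits -5 − (-8) = 3 dB over threshold.
Input overshoot = R × output overshoot = 6 dB → input = -8 + 6 = -2 dBFS.

-2 dBFS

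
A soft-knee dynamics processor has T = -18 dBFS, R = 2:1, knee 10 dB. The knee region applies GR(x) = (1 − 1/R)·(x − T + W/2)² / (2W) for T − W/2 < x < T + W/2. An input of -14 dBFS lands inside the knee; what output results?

-16.025 dBFS

x − T + W/2 = -14 − (-18) + 5 = 9.
GR = (1 − 1/2) × 9² / 20 = 0.5 × 81 / 20 = 2.025 dB.
Output = -14 − 2.025 = -16.025 dBFS.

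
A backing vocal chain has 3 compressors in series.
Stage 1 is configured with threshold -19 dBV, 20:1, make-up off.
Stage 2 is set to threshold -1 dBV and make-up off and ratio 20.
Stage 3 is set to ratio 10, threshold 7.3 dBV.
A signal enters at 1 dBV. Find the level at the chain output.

Stage 1: 20 dB above -19 dBV, reduced 20:1 to 1 dB above → -18 dBV.
Stage 2: -18 dBV is at or below the -1 dBV threshold — no compression; output -18 dBV.
Stage 3: below threshold (-18 ≤ 7.3); passes unchanged; output -18 dBV.

-18 dBV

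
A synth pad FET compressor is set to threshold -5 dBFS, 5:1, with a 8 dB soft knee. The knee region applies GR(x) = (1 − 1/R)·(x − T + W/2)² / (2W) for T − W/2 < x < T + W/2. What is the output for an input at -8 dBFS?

-8.05 dBFS

x − T + W/2 = -8 − (-5) + 4 = 1.
GR = (1 − 1/5) × 1² / 16 = 0.8 × 1 / 16 = 0.05 dB.
Output = -8 − 0.05 = -8.05 dBFS.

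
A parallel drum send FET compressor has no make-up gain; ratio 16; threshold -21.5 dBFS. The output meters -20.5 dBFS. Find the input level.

The compressed level sits -20.5 − (-21.5) = 1 dB over threshold.
Input overshoot = R × output overshoot = 16 dB → input = -21.5 + 16 = -5.5 dBFS.

-5.5 dBFS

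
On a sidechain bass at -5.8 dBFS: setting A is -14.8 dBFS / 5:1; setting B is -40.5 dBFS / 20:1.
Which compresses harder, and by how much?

B, by 25.765 dB

A: overshoot 9 dB → output overshoot 1.8 dB → GR 7.2 dB.
B: overshoot 34.7 dB → output overshoot 1.735 dB → GR 32.965 dB.
Difference: 25.765 dB in favour of B.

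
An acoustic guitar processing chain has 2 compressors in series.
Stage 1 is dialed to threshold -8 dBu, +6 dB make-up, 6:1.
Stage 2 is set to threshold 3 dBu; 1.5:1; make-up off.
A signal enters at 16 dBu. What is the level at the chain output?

Stage 1: 16 dBu is 24 dB over -8 dBu; at 6:1 that becomes 4 dB over, giving -4 dBu; +6 dB make-up → 2 dBu.
Stage 2: 2 dBu ≤ 3 dBu, so stage 2 doesn't engage; output 2 dBu.

2 dBu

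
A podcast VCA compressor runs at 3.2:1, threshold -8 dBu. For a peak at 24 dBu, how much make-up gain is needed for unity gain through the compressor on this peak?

22 dB

Overshoot 32 dB → 32/3.2 = 10 dB after compression, so the compressed level is -8 + 10 = 2 dBu.
Make-up = target − compressed = 24 − 2 = 22 dB.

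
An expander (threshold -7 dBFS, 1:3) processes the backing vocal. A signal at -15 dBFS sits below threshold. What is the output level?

-31 dBFS

Below threshold, a 1:3 expander applies gain = (3−1)×(T − x) of attenuation.
(3−1) × 8 = 16 dB, so output = -15 − 16 = -31 dBFS.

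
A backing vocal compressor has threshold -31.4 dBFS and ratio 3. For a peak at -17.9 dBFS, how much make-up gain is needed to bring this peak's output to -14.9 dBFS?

12 dB

Overshoot 13.5 dB → 13.5/3 = 4.5 dB after compression, so the compressed level is -31.4 + 4.5 = -26.9 dBFS.
Make-up = target − compressed = -14.9 − (-26.9) = 12 dB.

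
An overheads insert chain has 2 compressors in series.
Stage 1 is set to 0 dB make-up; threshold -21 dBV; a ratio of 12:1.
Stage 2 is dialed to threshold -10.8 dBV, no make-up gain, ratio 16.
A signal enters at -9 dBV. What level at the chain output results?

-20 dBV

Stage 1: overshoot 12 dB → 12/12 = 1 dB → -20 dBV.
Stage 2: -20 dBV ≤ -10.8 dBV, so stage 2 doesn't engage; output -20 dBV.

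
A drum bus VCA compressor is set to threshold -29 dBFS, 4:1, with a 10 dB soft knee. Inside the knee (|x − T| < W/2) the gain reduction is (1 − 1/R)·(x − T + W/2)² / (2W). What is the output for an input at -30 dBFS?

x − T + W/2 = -30 − (-29) + 5 = 4.
GR = (1 − 1/4) × 4² / 20 = 0.75 × 16 / 20 = 0.6 dB.
Output = -30 − 0.6 = -30.6 dBFS.

-30.6 dBFS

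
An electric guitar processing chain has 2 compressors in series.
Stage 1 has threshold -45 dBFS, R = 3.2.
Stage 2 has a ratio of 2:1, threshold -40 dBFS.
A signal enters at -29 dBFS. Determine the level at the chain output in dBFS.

Stage 1: overshoot 16 dB → 16/3.2 = 5 dB → -40 dBFS.
Stage 2: below threshold (-40 ≤ -40); passes unchanged; output -40 dBFS.

-40 dBFS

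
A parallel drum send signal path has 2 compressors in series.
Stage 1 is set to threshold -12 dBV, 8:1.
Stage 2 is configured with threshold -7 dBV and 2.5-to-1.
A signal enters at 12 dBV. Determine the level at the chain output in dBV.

-9 dBV

Stage 1: 24 dB above -12 dBV, reduced 8:1 to 3 dB above → -9 dBV.
Stage 2: below threshold (-9 ≤ -7); passes unchanged; output -9 dBV.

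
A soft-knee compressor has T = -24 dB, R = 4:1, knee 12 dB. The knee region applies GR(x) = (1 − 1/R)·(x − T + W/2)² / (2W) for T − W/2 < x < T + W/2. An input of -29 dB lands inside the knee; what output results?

-29.03125 dB

x − T + W/2 = -29 − (-24) + 6 = 1.
GR = (1 − 1/4) × 1² / 24 = 0.75 × 1 / 24 = 0.03125 dB.
Output = -29 − 0.03125 = -29.03125 dB.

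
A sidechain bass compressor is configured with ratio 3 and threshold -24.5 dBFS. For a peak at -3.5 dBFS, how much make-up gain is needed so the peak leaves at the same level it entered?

Without make-up, output = threshold + overshoot/3 = -24.5 + 7 = -17.5 dBFS.
Gap to target: 14 dB.

14 dB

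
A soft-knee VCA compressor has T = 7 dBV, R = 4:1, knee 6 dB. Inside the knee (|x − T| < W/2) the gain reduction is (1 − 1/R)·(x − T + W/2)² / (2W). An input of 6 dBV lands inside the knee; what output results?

5.75 dBV

x − T + W/2 = 6 − 7 + 3 = 2.
GR = (1 − 1/4) × 2² / 12 = 0.75 × 4 / 12 = 0.25 dB.
Output = 6 − 0.25 = 5.75 dBV.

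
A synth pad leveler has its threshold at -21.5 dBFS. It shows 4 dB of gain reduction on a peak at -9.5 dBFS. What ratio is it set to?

Input overshoot = -9.5 − (-21.5) = 12 dB.
Output overshoot = 12 − 4 = 8 dB.
Ratio = input overshoot / output overshoot = 12 / 8 = 1.5.

1.5:1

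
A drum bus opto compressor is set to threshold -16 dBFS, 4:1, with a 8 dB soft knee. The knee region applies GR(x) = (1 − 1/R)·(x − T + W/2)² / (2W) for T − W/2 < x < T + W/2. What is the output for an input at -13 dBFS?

-15.296875 dBFS

x − T + W/2 = -13 − (-16) + 4 = 7.
GR = (1 − 1/4) × 7² / 16 = 0.75 × 49 / 16 = 2.296875 dB.
Output = -13 − 2.296875 = -15.296875 dBFS.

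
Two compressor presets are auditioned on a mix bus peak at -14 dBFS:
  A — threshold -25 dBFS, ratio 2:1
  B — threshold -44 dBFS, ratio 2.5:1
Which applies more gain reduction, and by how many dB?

A: 11 dB over, compressed to 5.5 dB over, so 5.5 dB of GR.
B: 30 dB over, compressed to 12 dB over, so 18 dB of GR.
B applies 12.5 dB more gain reduction.

B, by 12.5 dB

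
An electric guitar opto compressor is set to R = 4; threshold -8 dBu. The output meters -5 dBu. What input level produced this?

That's 3 dB above the -8 dBu threshold.
Before 4:1 compression the overshoot was 3 × 4 = 12 dB, so input = -8 + 12 = 4 dBu.

4 dBu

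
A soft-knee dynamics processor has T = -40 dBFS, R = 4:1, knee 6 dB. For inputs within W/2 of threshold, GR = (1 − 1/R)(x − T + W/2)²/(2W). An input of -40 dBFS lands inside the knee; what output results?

x − T + W/2 = -40 − (-40) + 3 = 3.
GR = (1 − 1/4) × 3² / 12 = 0.75 × 9 / 12 = 0.5625 dB.
Output = -40 − 0.5625 = -40.5625 dBFS.

-40.5625 dBFS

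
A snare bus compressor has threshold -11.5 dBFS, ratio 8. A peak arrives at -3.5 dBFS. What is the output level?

-10.5 dBFS

The input is 8 dB above the -11.5 dBFS threshold.
At 8:1 the overshoot is divided by 8, leaving 1 dB above threshold.
Output = -11.5 + 1 = -10.5 dBFS.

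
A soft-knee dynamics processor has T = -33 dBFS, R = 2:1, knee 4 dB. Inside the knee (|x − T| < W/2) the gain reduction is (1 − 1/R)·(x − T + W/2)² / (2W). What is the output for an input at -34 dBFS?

x − T + W/2 = -34 − (-33) + 2 = 1.
GR = (1 − 1/2) × 1² / 8 = 0.5 × 1 / 8 = 0.0625 dB.
Output = -34 − 0.0625 = -34.0625 dBFS.

-34.0625 dBFS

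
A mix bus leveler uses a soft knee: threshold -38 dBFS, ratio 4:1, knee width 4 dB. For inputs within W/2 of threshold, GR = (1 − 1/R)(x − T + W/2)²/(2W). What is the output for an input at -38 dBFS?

x − T + W/2 = -38 − (-38) + 2 = 2.
GR = (1 − 1/4) × 2² / 8 = 0.75 × 4 / 8 = 0.375 dB.
Output = -38 − 0.375 = -38.375 dBFS.

-38.375 dBFS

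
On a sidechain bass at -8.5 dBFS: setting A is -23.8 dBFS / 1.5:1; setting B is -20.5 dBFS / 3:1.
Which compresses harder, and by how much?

A: GR = 15.3 − 15.3/1.5 = 5.1 dB.
B: GR = 12 − 12/3 = 8 dB.
B applies 2.9 dB more gain reduction.

B, by 2.9 dB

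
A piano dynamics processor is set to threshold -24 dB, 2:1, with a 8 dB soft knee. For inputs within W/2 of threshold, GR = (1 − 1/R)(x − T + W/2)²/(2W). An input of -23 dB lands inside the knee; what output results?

-23.78125 dB

x − T + W/2 = -23 − (-24) + 4 = 5.
GR = (1 − 1/2) × 5² / 16 = 0.5 × 25 / 16 = 0.78125 dB.
Output = -23 − 0.78125 = -23.78125 dB.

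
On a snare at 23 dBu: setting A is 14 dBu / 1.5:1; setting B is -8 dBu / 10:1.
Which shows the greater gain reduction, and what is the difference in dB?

A: 9 dB over, compressed to 6 dB over, so 3 dB of GR.
B: 31 dB over, compressed to 3.1 dB over, so 27.9 dB of GR.
B reduces 24.9 dB more.

B, by 24.9 dB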